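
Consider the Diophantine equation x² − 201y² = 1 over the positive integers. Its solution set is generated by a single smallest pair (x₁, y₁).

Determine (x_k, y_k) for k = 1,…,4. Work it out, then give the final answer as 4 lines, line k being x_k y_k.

[14; 5,1,1,1,2,…,1,5,28] for √201; ℓ=14 ⇒ convergent index 13
i=0: a=14 ⇒ p=14, q=1
i=1: a=5 ⇒ p=71, q=5
i=2: a=1 ⇒ p=85, q=6
…
i=4: a=1 ⇒ p=241, q=17
i=5: a=2 ⇒ p=638, q=45
i=6: a=1 ⇒ p=879, q=62
…
i=10: a=1 ⇒ p=33317, q=2350
i=11: a=1 ⇒ p=58085, q=4097
i=12: a=1 ⇒ p=91402, q=6447
i=13: a=5 ⇒ p=515095, q=36332
(x₁, y₁) = (515095, 36332);  515095² − 201·36332² = 1 ✓
k=2:  x_2 = 515095·515095+201·36332·36332 = 530645718049,  y_2 = 515095·36332+36332·515095 = 37428863080
k=3:  x_3 = 515095·530645718049+201·36332·37428863080 = 546665912276384215,  y_3 = 515095·37428863080+36332·530645718049 = 38558840456348868
k=4:  x_4 = 515095·546665912276384215+201·36332·38558840456348868 = 563169756167477608732801,  y_4 = 515095·38558840456348868+36332·546665912276384215 = 39722931849688611461840

515095 36332
530645718049 37428863080
546665912276384215 38558840456348868
563169756167477608732801 39722931849688611461840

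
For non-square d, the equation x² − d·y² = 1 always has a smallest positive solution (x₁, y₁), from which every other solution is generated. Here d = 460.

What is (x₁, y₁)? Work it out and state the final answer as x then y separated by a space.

2535751 118230

d=460: √d = [21; 2,4,3,1,2,10,2,1,3,4,2,42] (ℓ=12, even), read p_11/q_11
k=0  a_k=21  p_k/q_k = 21/1
k=1  a_k=2  p_k/q_k = 43/2
…
k=5  a_k=2  p_k/q_k = 2252/105
…
k=10  a_k=4  p_k/q_k = 1135029/52921
k=11  a_k=2  p_k/q_k = 2535751/118230
fundamental: x₁=2535751, y₁=118230  (since 6430033134001 − 460·13978332900 = 1)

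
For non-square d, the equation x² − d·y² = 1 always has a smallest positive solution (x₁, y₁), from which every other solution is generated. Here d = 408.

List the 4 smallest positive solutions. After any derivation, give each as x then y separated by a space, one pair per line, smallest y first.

101 5
20401 1010
4120901 204015
832401601 41210020

√408 → a₀=20, period (5,40); ℓ=2 even so k=1
a_0=20:  p_0=20·1+0=20,  q_0=20·0+1=1
a_1=5:  p_1=5·20+1=101,  q_1=5·1+0=5
→ (101, 5).  Check: 101²=10201, 408·5²=10200, difference 1.
(x_2, y_2) = (101·101 + 408·5·5, 101·5 + 5·101) = (20401, 1010)
(x_3, y_3) = (101·20401 + 408·5·1010, 101·1010 + 5·20401) = (4120901, 204015)
(x_4, y_4) = (101·4120901 + 408·5·204015, 101·204015 + 5·4120901) = (832401601, 41210020)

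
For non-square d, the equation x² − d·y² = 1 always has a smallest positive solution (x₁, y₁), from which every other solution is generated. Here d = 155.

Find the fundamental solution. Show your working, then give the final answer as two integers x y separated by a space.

249 20

√155 → a₀=12, period (2,4,2,24); ℓ=4 even so k=3
i=0: a=12 ⇒ p=12, q=1
i=1: a=2 ⇒ p=25, q=2
i=2: a=4 ⇒ p=112, q=9
i=3: a=2 ⇒ p=249, q=20
fundamental: x₁=249, y₁=20  (since 62001 − 155·400 = 1)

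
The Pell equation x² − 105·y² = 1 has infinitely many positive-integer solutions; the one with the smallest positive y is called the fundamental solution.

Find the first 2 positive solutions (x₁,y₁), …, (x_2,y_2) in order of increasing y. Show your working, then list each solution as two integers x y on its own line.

41 4
3361 328

√105 → a₀=10, period (4,20); ℓ=2 even so k=1
step 0: (10, 1)  from 10·(1,0) + (0,1)
step 1: (41, 4)  from 4·(10,1) + (1,0)
→ (41, 4).  Check: 41²=1681, 105·4²=1680, difference 1.
(x_2, y_2) = (41·41 + 105·4·4, 41·4 + 4·41) = (3361, 328)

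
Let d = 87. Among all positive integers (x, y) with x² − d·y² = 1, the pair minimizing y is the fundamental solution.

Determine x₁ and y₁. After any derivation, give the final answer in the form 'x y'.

28 3

d=87: √d = [9; 3,18] (ℓ=2, even), read p_1/q_1
a_0=9:  p_0=9·1+0=9,  q_0=9·0+1=1
a_1=3:  p_1=3·9+1=28,  q_1=3·1+0=3
fundamental: x₁=28, y₁=3  (since 784 − 87·9 = 1)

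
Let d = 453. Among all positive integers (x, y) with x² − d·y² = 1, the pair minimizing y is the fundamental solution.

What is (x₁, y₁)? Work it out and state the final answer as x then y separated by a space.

√453 = [21; 3,1,1,10,14,10,1,1,3,42, …], period ℓ=10 (even) → k=9
step 0: (21, 1)  from 21·(1,0) + (0,1)
…
step 3: (149, 7)  from 1·(85,4) + (64,3)
…
step 7: (245764, 11547)  from 1·(223565,10504) + (22199,1043)
step 8: (469329, 22051)  from 1·(245764,11547) + (223565,10504)
step 9: (1653751, 77700)  from 3·(469329,22051) + (245764,11547)
fundamental: x₁=1653751, y₁=77700  (since 2734892370001 − 453·6037290000 = 1)

1653751 77700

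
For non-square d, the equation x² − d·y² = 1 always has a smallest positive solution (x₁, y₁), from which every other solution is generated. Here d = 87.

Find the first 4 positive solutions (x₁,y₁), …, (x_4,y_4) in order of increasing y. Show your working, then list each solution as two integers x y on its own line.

28 3
1567 168
87724 9405
4910977 526512

√87 → a₀=9, period (3,18); ℓ=2 even so k=1
i=0: a=9 ⇒ p=9, q=1
i=1: a=3 ⇒ p=28, q=3
→ (28, 3).  Check: 28²=784, 87·3²=783, difference 1.
n=2: (28,3)∘(28,3) = (28·28+87·3·3, 28·3+3·28) = (1567,168)
n=3: (1567,168)∘(28,3) = (28·1567+87·3·168, 28·168+3·1567) = (87724,9405)
n=4: (87724,9405)∘(28,3) = (28·87724+87·3·9405, 28·9405+3·87724) = (4910977,526512)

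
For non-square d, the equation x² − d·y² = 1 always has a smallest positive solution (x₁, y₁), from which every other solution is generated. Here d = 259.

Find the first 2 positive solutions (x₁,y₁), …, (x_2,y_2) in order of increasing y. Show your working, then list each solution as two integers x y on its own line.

d=259: √d = [16; 10,1,2,3,4,3,2,1,10,32] (ℓ=10, even), read p_9/q_9
k=0  a_k=16  p_k/q_k = 16/1
k=1  a_k=10  p_k/q_k = 161/10
…
k=4  a_k=3  p_k/q_k = 1722/107
k=5  a_k=4  p_k/q_k = 7403/460
k=6  a_k=3  p_k/q_k = 23931/1487
k=7  a_k=2  p_k/q_k = 55265/3434
k=8  a_k=1  p_k/q_k = 79196/4921
k=9  a_k=10  p_k/q_k = 847225/52644
fundamental: x₁=847225, y₁=52644  (since 717790200625 − 259·2771390736 = 1)
(847225+52644√259)^2 = 1435580401249 + 89202625800√259

847225 52644
1435580401249 89202625800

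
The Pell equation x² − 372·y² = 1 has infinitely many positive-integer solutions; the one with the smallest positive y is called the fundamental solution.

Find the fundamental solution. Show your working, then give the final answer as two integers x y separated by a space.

[19; 3,2,12,2,3,38] for √372; ℓ=6 ⇒ convergent index 5
k=0  a_k=19  p_k/q_k = 19/1
…
k=4  a_k=2  p_k/q_k = 3491/181
k=5  a_k=3  p_k/q_k = 12151/630
fundamental: x₁=12151, y₁=630  (since 147646801 − 372·396900 = 1)

12151 630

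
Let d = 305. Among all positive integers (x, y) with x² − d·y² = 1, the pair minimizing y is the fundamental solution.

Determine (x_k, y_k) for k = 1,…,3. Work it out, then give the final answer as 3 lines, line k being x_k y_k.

d=305: √d = [17; 2,6,2,34] (ℓ=4, even), read p_3/q_3
a_0=17:  p_0=17·1+0=17,  q_0=17·0+1=1
a_1=2:  p_1=2·17+1=35,  q_1=2·1+0=2
a_2=6:  p_2=6·35+17=227,  q_2=6·2+1=13
a_3=2:  p_3=2·227+35=489,  q_3=2·13+2=28
fundamental: x₁=489, y₁=28  (since 239121 − 305·784 = 1)
(x_2, y_2) = (489·489 + 305·28·28, 489·28 + 28·489) = (478241, 27384)
(x_3, y_3) = (489·478241 + 305·28·27384, 489·27384 + 28·478241) = (467719209, 26781524)

489 28
478241 27384
467719209 26781524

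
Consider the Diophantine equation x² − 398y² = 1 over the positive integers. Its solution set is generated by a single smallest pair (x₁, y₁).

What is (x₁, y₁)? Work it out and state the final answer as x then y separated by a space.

399 20

d=398: √d = [19; 1,18,1,38] (ℓ=4, even), read p_3/q_3
i=0: a=19 ⇒ p=19, q=1
i=1: a=1 ⇒ p=20, q=1
i=2: a=18 ⇒ p=379, q=19
i=3: a=1 ⇒ p=399, q=20
fundamental: x₁=399, y₁=20  (since 159201 − 398·400 = 1)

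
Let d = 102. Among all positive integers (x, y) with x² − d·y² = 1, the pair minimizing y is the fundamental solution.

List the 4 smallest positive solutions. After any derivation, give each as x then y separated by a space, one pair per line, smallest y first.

101 10
20401 2020
4120901 408030
832401601 82420040

√102 = [10; 10,20, …], period ℓ=2 (even) → k=1
i=0: a=10 ⇒ p=10, q=1
i=1: a=10 ⇒ p=101, q=10
(x₁, y₁) = (101, 10);  101² − 102·10² = 1 ✓
(101+10√102)^2 = 20401 + 2020√102
(101+10√102)^3 = 4120901 + 408030√102
(101+10√102)^4 = 832401601 + 82420040√102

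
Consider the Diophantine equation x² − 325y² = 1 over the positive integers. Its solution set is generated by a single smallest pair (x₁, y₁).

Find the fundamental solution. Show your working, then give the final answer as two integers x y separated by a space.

649 36

√325 → a₀=18, period (36); ℓ=1 odd so k=1
k=0  a_k=18  p_k/q_k = 18/1
k=1  a_k=36  p_k/q_k = 649/36
(x₁, y₁) = (649, 36);  649² − 325·36² = 1 ✓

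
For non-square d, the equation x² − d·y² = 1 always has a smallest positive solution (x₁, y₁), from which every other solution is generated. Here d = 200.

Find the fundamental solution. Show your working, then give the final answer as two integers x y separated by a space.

√200 → a₀=14, period (7,28); ℓ=2 even so k=1
k=0  a_k=14  p_k/q_k = 14/1
k=1  a_k=7  p_k/q_k = 99/7
fundamental: x₁=99, y₁=7  (since 9801 − 200·49 = 1)

99 7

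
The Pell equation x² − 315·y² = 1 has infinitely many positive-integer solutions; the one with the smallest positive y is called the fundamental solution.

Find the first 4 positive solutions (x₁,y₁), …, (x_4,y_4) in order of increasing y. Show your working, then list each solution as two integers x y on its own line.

d=315: √d = [17; 1,2,1,34] (ℓ=4, even), read p_3/q_3
step 0: (17, 1)  from 17·(1,0) + (0,1)
step 1: (18, 1)  from 1·(17,1) + (1,0)
step 2: (53, 3)  from 2·(18,1) + (17,1)
step 3: (71, 4)  from 1·(53,3) + (18,1)
(x₁, y₁) = (71, 4);  71² − 315·4² = 1 ✓
k=2:  x_2 = 71·71+315·4·4 = 10081,  y_2 = 71·4+4·71 = 568
k=3:  x_3 = 71·10081+315·4·568 = 1431431,  y_3 = 71·568+4·10081 = 80652
k=4:  x_4 = 71·1431431+315·4·80652 = 203253121,  y_4 = 71·80652+4·1431431 = 11452016

71 4
10081 568
1431431 80652
203253121 11452016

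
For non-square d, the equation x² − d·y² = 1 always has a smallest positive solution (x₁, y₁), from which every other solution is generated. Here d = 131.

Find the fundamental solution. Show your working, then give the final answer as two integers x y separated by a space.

[11; 2,4,11,4,2,22] for √131; ℓ=6 ⇒ convergent index 5
i=0: a=11 ⇒ p=11, q=1
i=1: a=2 ⇒ p=23, q=2
i=2: a=4 ⇒ p=103, q=9
…
i=4: a=4 ⇒ p=4727, q=413
i=5: a=2 ⇒ p=10610, q=927
→ (10610, 927).  Check: 10610²=112572100, 131·927²=112572099, difference 1.

10610 927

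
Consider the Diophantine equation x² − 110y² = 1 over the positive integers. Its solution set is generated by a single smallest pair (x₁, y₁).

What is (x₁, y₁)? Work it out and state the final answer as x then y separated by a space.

21 2

[10; 2,20] for √110; ℓ=2 ⇒ convergent index 1
a_0=10:  p_0=10·1+0=10,  q_0=10·0+1=1
a_1=2:  p_1=2·10+1=21,  q_1=2·1+0=2
fundamental: x₁=21, y₁=2  (since 441 − 110·4 = 1)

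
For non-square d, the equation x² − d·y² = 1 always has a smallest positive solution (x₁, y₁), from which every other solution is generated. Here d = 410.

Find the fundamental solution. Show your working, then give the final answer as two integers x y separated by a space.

81 4

[20; 4,40] for √410; ℓ=2 ⇒ convergent index 1
i=0: a=20 ⇒ p=20, q=1
i=1: a=4 ⇒ p=81, q=4
→ (81, 4).  Check: 81²=6561, 410·4²=6560, difference 1.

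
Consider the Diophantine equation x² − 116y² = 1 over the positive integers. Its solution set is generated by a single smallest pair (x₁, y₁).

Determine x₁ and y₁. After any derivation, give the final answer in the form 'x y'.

9801 910

√116 → a₀=10, period (1,3,2,1,4,1,2,3,1,20); ℓ=10 even so k=9
step 0: (10, 1)  from 10·(1,0) + (0,1)
…
step 3: (97, 9)  from 2·(43,4) + (11,1)
…
step 8: (7550, 701)  from 3·(2251,209) + (797,74)
step 9: (9801, 910)  from 1·(7550,701) + (2251,209)
(x₁, y₁) = (9801, 910);  9801² − 116·910² = 1 ✓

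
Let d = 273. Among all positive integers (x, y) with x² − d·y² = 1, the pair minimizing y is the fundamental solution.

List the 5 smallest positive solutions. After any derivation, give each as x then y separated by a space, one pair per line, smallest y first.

727 44
1057057 63976
1536960151 93021060
2234739002497 135252557264
3249308972670487 196657125240796

[16; 1,1,10,1,1,32] for √273; ℓ=6 ⇒ convergent index 5
a_0=16:  p_0=16·1+0=16,  q_0=16·0+1=1
…
a_3=10:  p_3=10·33+17=347,  q_3=10·2+1=21
a_4=1:  p_4=1·347+33=380,  q_4=1·21+2=23
a_5=1:  p_5=1·380+347=727,  q_5=1·23+21=44
fundamental: x₁=727, y₁=44  (since 528529 − 273·1936 = 1)
(x_2, y_2) = (727·727 + 273·44·44, 727·44 + 44·727) = (1057057, 63976)
(x_3, y_3) = (727·1057057 + 273·44·63976, 727·63976 + 44·1057057) = (1536960151, 93021060)
(x_4, y_4) = (727·1536960151 + 273·44·93021060, 727·93021060 + 44·1536960151) = (2234739002497, 135252557264)
(x_5, y_5) = (727·2234739002497 + 273·44·135252557264, 727·135252557264 + 44·2234739002497) = (3249308972670487, 196657125240796)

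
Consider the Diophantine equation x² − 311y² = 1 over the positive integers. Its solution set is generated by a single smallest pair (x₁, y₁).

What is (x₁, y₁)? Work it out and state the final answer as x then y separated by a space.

16883880 957397

[17; 1,1,1,2,1,…,1,1,34] for √311; ℓ=16 ⇒ convergent index 15
step 0: (17, 1)  from 17·(1,0) + (0,1)
…
step 14: (10724507, 608131)  from 1·(6159373,349266) + (4565134,258865)
step 15: (16883880, 957397)  from 1·(10724507,608131) + (6159373,349266)
→ (16883880, 957397).  Check: 16883880²=285065403854400, 311·957397²=285065403854399, difference 1.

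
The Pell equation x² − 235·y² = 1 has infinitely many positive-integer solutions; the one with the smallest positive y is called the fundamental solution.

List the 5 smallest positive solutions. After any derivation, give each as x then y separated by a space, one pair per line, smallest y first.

46 3
4231 276
389206 25389
35802721 2335512
3293461126 214841715

[15; 3,30] for √235; ℓ=2 ⇒ convergent index 1
i=0: a=15 ⇒ p=15, q=1
i=1: a=3 ⇒ p=46, q=3
fundamental: x₁=46, y₁=3  (since 2116 − 235·9 = 1)
(46+3√235)^2 = 4231 + 276√235
(46+3√235)^3 = 389206 + 25389√235
(46+3√235)^4 = 35802721 + 2335512√235
(46+3√235)^5 = 3293461126 + 214841715√235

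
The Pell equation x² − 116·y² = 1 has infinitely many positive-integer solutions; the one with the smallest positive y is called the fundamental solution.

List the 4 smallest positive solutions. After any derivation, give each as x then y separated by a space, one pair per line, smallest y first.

9801 910
192119201 17837820
3765920568201 349656946730
73819574785756801 6853975451963640

d=116: √d = [10; 1,3,2,1,4,1,2,3,1,20] (ℓ=10, even), read p_9/q_9
k=0  a_k=10  p_k/q_k = 10/1
…
k=3  a_k=2  p_k/q_k = 97/9
…
k=6  a_k=1  p_k/q_k = 797/74
k=7  a_k=2  p_k/q_k = 2251/209
k=8  a_k=3  p_k/q_k = 7550/701
k=9  a_k=1  p_k/q_k = 9801/910
(x₁, y₁) = (9801, 910);  9801² − 116·910² = 1 ✓
k=2:  x_2 = 9801·9801+116·910·910 = 192119201,  y_2 = 9801·910+910·9801 = 17837820
k=3:  x_3 = 9801·192119201+116·910·17837820 = 3765920568201,  y_3 = 9801·17837820+910·192119201 = 349656946730
k=4:  x_4 = 9801·3765920568201+116·910·349656946730 = 73819574785756801,  y_4 = 9801·349656946730+910·3765920568201 = 6853975451963640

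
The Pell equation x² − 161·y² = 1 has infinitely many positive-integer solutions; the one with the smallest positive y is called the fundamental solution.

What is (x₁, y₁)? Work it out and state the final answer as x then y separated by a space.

√161 → a₀=12, period (1,2,4,1,2,1,4,2,1,24); ℓ=10 even so k=9
a_0=12:  p_0=12·1+0=12,  q_0=12·0+1=1
a_1=1:  p_1=1·12+1=13,  q_1=1·1+0=1
a_2=2:  p_2=2·13+12=38,  q_2=2·1+1=3
a_3=4:  p_3=4·38+13=165,  q_3=4·3+1=13
a_4=1:  p_4=1·165+38=203,  q_4=1·13+3=16
a_5=2:  p_5=2·203+165=571,  q_5=2·16+13=45
a_6=1:  p_6=1·571+203=774,  q_6=1·45+16=61
a_7=4:  p_7=4·774+571=3667,  q_7=4·61+45=289
a_8=2:  p_8=2·3667+774=8108,  q_8=2·289+61=639
a_9=1:  p_9=1·8108+3667=11775,  q_9=1·639+289=928
fundamental: x₁=11775, y₁=928  (since 138650625 − 161·861184 = 1)

11775 928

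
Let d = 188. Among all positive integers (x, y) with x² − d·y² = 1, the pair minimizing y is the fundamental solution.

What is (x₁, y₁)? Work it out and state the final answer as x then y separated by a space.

4607 336

[13; 1,2,2,6,2,2,1,26] for √188; ℓ=8 ⇒ convergent index 7
a_0=13:  p_0=13·1+0=13,  q_0=13·0+1=1
a_1=1:  p_1=1·13+1=14,  q_1=1·1+0=1
…
a_4=6:  p_4=6·96+41=617,  q_4=6·7+3=45
…
a_6=2:  p_6=2·1330+617=3277,  q_6=2·97+45=239
a_7=1:  p_7=1·3277+1330=4607,  q_7=1·239+97=336
(x₁, y₁) = (4607, 336);  4607² − 188·336² = 1 ✓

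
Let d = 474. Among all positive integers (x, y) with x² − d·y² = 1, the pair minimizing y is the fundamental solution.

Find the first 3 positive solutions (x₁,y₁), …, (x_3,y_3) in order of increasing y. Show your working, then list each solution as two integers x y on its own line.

√474 → a₀=21, period (1,3,2,1,1,…,3,1,42); ℓ=14 even so k=13
k=0  a_k=21  p_k/q_k = 21/1
…
k=2  a_k=3  p_k/q_k = 87/4
k=3  a_k=2  p_k/q_k = 196/9
k=4  a_k=1  p_k/q_k = 283/13
…
k=6  a_k=1  p_k/q_k = 762/35
k=7  a_k=6  p_k/q_k = 5051/232
…
k=9  a_k=1  p_k/q_k = 10864/499
k=10  a_k=1  p_k/q_k = 16677/766
k=11  a_k=2  p_k/q_k = 44218/2031
k=12  a_k=3  p_k/q_k = 149331/6859
k=13  a_k=1  p_k/q_k = 193549/8890
→ (193549, 8890).  Check: 193549²=37461215401, 474·8890²=37461215400, difference 1.
n=2: (193549,8890)∘(193549,8890) = (193549·193549+474·8890·8890, 193549·8890+8890·193549) = (74922430801,3441301220)
n=3: (74922430801,3441301220)∘(193549,8890) = (193549·74922430801+474·8890·3441301220, 193549·3441301220+8890·74922430801) = (29002323118011949,1332120819650670)

193549 8890
74922430801 3441301220
29002323118011949 1332120819650670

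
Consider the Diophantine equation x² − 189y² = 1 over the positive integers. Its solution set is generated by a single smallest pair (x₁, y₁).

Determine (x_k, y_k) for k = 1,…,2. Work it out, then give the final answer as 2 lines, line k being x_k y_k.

[13; 1,2,1,26] for √189; ℓ=4 ⇒ convergent index 3
i=0: a=13 ⇒ p=13, q=1
…
i=2: a=2 ⇒ p=41, q=3
i=3: a=1 ⇒ p=55, q=4
→ (55, 4).  Check: 55²=3025, 189·4²=3024, difference 1.
(55+4√189)^2 = 6049 + 440√189

55 4
6049 440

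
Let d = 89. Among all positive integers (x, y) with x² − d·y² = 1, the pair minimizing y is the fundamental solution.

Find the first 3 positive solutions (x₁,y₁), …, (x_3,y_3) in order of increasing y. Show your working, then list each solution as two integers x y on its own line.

500001 53000
500002000001 53000106000
500003000004500001 53000212000159000

√89 = [9; 2,3,3,2,18, …], period ℓ=5 (odd) → k=9
a_0=9:  p_0=9·1+0=9,  q_0=9·0+1=1
…
a_2=3:  p_2=3·19+9=66,  q_2=3·2+1=7
…
a_4=2:  p_4=2·217+66=500,  q_4=2·23+7=53
a_5=18:  p_5=18·500+217=9217,  q_5=18·53+23=977
…
a_7=3:  p_7=3·18934+9217=66019,  q_7=3·2007+977=6998
a_8=3:  p_8=3·66019+18934=216991,  q_8=3·6998+2007=23001
a_9=2:  p_9=2·216991+66019=500001,  q_9=2·23001+6998=53000
(x₁, y₁) = (500001, 53000);  500001² − 89·53000² = 1 ✓
n=2: (500001,53000)∘(500001,53000) = (500001·500001+89·53000·53000, 500001·53000+53000·500001) = (500002000001,53000106000)
n=3: (500002000001,53000106000)∘(500001,53000) = (500001·500002000001+89·53000·53000106000, 500001·53000106000+53000·500002000001) = (500003000004500001,53000212000159000)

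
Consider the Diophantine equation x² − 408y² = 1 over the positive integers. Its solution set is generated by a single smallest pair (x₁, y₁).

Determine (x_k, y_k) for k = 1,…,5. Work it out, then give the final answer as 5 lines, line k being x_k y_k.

101 5
20401 1010
4120901 204015
832401601 41210020
168141002501 8324220025

d=408: √d = [20; 5,40] (ℓ=2, even), read p_1/q_1
i=0: a=20 ⇒ p=20, q=1
i=1: a=5 ⇒ p=101, q=5
fundamental: x₁=101, y₁=5  (since 10201 − 408·25 = 1)
(101+5√408)^2 = 20401 + 1010√408
(101+5√408)^3 = 4120901 + 204015√408
(101+5√408)^4 = 832401601 + 41210020√408
(101+5√408)^5 = 168141002501 + 8324220025√408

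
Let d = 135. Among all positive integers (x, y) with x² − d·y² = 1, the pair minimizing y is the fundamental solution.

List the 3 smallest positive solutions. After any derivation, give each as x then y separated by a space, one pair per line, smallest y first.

√135 = [11; 1,1,1,1,1,1,1,22, …], period ℓ=8 (even) → k=7
k=0  a_k=11  p_k/q_k = 11/1
k=1  a_k=1  p_k/q_k = 12/1
k=2  a_k=1  p_k/q_k = 23/2
…
k=5  a_k=1  p_k/q_k = 93/8
k=6  a_k=1  p_k/q_k = 151/13
k=7  a_k=1  p_k/q_k = 244/21
→ (244, 21).  Check: 244²=59536, 135·21²=59535, difference 1.
k=2:  x_2 = 244·244+135·21·21 = 119071,  y_2 = 244·21+21·244 = 10248
k=3:  x_3 = 244·119071+135·21·10248 = 58106404,  y_3 = 244·10248+21·119071 = 5001003

244 21
119071 10248
58106404 5001003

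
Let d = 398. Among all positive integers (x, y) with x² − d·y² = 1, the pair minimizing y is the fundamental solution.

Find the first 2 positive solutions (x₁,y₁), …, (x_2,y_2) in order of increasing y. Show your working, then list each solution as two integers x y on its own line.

399 20
318401 15960

√398 = [19; 1,18,1,38, …], period ℓ=4 (even) → k=3
step 0: (19, 1)  from 19·(1,0) + (0,1)
step 1: (20, 1)  from 1·(19,1) + (1,0)
step 2: (379, 19)  from 18·(20,1) + (19,1)
step 3: (399, 20)  from 1·(379,19) + (20,1)
fundamental: x₁=399, y₁=20  (since 159201 − 398·400 = 1)
(x_2, y_2) = (399·399 + 398·20·20, 399·20 + 20·399) = (318401, 15960)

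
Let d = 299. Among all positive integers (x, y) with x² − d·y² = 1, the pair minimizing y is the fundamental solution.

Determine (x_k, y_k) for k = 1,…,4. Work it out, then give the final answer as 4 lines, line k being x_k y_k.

√299 = [17; 3,2,3,34, …], period ℓ=4 (even) → k=3
i=0: a=17 ⇒ p=17, q=1
…
i=2: a=2 ⇒ p=121, q=7
i=3: a=3 ⇒ p=415, q=24
fundamental: x₁=415, y₁=24  (since 172225 − 299·576 = 1)
k=2:  x_2 = 415·415+299·24·24 = 344449,  y_2 = 415·24+24·415 = 19920
k=3:  x_3 = 415·344449+299·24·19920 = 285892255,  y_3 = 415·19920+24·344449 = 16533576
k=4:  x_4 = 415·285892255+299·24·16533576 = 237290227201,  y_4 = 415·16533576+24·285892255 = 13722848160

415 24
344449 19920
285892255 16533576
237290227201 13722848160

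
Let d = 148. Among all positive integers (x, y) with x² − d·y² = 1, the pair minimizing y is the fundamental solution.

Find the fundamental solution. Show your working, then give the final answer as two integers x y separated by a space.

[12; 6,24] for √148; ℓ=2 ⇒ convergent index 1
step 0: (12, 1)  from 12·(1,0) + (0,1)
step 1: (73, 6)  from 6·(12,1) + (1,0)
→ (73, 6).  Check: 73²=5329, 148·6²=5328, difference 1.

73 6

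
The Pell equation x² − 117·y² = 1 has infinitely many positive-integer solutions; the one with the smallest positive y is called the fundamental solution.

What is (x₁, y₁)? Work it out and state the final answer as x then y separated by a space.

[10; 1,4,2,4,1,20] for √117; ℓ=6 ⇒ convergent index 5
a_0=10:  p_0=10·1+0=10,  q_0=10·0+1=1
…
a_3=2:  p_3=2·54+11=119,  q_3=2·5+1=11
a_4=4:  p_4=4·119+54=530,  q_4=4·11+5=49
a_5=1:  p_5=1·530+119=649,  q_5=1·49+11=60
fundamental: x₁=649, y₁=60  (since 421201 − 117·3600 = 1)

649 60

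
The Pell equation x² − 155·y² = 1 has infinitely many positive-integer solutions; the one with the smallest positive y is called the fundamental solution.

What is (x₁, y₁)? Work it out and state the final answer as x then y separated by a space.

√155 = [12; 2,4,2,24, …], period ℓ=4 (even) → k=3
a_0=12:  p_0=12·1+0=12,  q_0=12·0+1=1
…
a_2=4:  p_2=4·25+12=112,  q_2=4·2+1=9
a_3=2:  p_3=2·112+25=249,  q_3=2·9+2=20
fundamental: x₁=249, y₁=20  (since 62001 − 155·400 = 1)

249 20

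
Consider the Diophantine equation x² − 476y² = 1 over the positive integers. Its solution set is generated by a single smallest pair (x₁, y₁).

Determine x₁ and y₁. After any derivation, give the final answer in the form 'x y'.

28799 1320

√476 = [21; 1,4,2,10,2,4,1,42, …], period ℓ=8 (even) → k=7
a_0=21:  p_0=21·1+0=21,  q_0=21·0+1=1
…
a_4=10:  p_4=10·240+109=2509,  q_4=10·11+5=115
a_5=2:  p_5=2·2509+240=5258,  q_5=2·115+11=241
a_6=4:  p_6=4·5258+2509=23541,  q_6=4·241+115=1079
a_7=1:  p_7=1·23541+5258=28799,  q_7=1·1079+241=1320
fundamental: x₁=28799, y₁=1320  (since 829382401 − 476·1742400 = 1)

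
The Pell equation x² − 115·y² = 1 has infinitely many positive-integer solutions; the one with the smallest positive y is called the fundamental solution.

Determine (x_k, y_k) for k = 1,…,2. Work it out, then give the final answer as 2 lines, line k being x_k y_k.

√115 = [10; 1,2,1,1,1,1,1,2,1,20, …], period ℓ=10 (even) → k=9
k=0  a_k=10  p_k/q_k = 10/1
k=1  a_k=1  p_k/q_k = 11/1
k=2  a_k=2  p_k/q_k = 32/3
k=3  a_k=1  p_k/q_k = 43/4
k=4  a_k=1  p_k/q_k = 75/7
…
k=6  a_k=1  p_k/q_k = 193/18
k=7  a_k=1  p_k/q_k = 311/29
k=8  a_k=2  p_k/q_k = 815/76
k=9  a_k=1  p_k/q_k = 1126/105
fundamental: x₁=1126, y₁=105  (since 1267876 − 115·11025 = 1)
(x_2, y_2) = (1126·1126 + 115·105·105, 1126·105 + 105·1126) = (2535751, 236460)

1126 105
2535751 236460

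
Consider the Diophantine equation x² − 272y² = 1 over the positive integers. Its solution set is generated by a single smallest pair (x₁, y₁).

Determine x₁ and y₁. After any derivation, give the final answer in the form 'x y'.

33 2

d=272: √d = [16; 2,32] (ℓ=2, even), read p_1/q_1
a_0=16:  p_0=16·1+0=16,  q_0=16·0+1=1
a_1=2:  p_1=2·16+1=33,  q_1=2·1+0=2
→ (33, 2).  Check: 33²=1089, 272·2²=1088, difference 1.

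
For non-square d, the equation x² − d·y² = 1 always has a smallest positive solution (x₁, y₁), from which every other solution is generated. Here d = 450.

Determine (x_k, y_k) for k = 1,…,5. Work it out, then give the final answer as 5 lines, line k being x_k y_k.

√450 → a₀=21, period (4,1,2,4,2,1,4,42); ℓ=8 even so k=7
k=0  a_k=21  p_k/q_k = 21/1
k=1  a_k=4  p_k/q_k = 85/4
…
k=3  a_k=2  p_k/q_k = 297/14
…
k=5  a_k=2  p_k/q_k = 2885/136
k=6  a_k=1  p_k/q_k = 4179/197
k=7  a_k=4  p_k/q_k = 19601/924
(x₁, y₁) = (19601, 924);  19601² − 450·924² = 1 ✓
n=2: (19601,924)∘(19601,924) = (19601·19601+450·924·924, 19601·924+924·19601) = (768398401,36222648)
n=3: (768398401,36222648)∘(19601,924) = (19601·768398401+450·924·36222648, 19601·36222648+924·768398401) = (30122754096401,1420000245972)
n=4: (30122754096401,1420000245972)∘(19601,924) = (19601·30122754096401+450·924·1420000245972, 19601·1420000245972+924·30122754096401) = (1180872205318713601,55666849606371696)
n=5: (1180872205318713601,55666849606371696)∘(19601,924) = (19601·1180872205318713601+450·924·55666849606371696, 19601·55666849606371696+924·1180872205318713601) = (46292552162781456490001,2182251836848982980620)

19601 924
768398401 36222648
30122754096401 1420000245972
1180872205318713601 55666849606371696
46292552162781456490001 2182251836848982980620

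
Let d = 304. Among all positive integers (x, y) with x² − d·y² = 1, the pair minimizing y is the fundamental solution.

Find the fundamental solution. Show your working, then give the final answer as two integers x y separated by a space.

[17; 2,3,2,1,1,1,1,1,2,3,2,34] for √304; ℓ=12 ⇒ convergent index 11
step 0: (17, 1)  from 17·(1,0) + (0,1)
step 1: (35, 2)  from 2·(17,1) + (1,0)
…
step 5: (680, 39)  from 1·(401,23) + (279,16)
…
step 7: (1761, 101)  from 1·(1081,62) + (680,39)
…
step 9: (7445, 427)  from 2·(2842,163) + (1761,101)
step 10: (25177, 1444)  from 3·(7445,427) + (2842,163)
step 11: (57799, 3315)  from 2·(25177,1444) + (7445,427)
(x₁, y₁) = (57799, 3315);  57799² − 304·3315² = 1 ✓

57799 3315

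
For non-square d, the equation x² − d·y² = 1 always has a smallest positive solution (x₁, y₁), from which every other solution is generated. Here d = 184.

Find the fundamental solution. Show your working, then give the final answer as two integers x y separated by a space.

24335 1794

√184 = [13; 1,1,3,2,1,2,1,2,3,1,1,26, …], period ℓ=12 (even) → k=11
step 0: (13, 1)  from 13·(1,0) + (0,1)
step 1: (14, 1)  from 1·(13,1) + (1,0)
…
step 3: (95, 7)  from 3·(27,2) + (14,1)
…
step 6: (841, 62)  from 2·(312,23) + (217,16)
step 7: (1153, 85)  from 1·(841,62) + (312,23)
…
step 10: (13741, 1013)  from 1·(10594,781) + (3147,232)
step 11: (24335, 1794)  from 1·(13741,1013) + (10594,781)
→ (24335, 1794).  Check: 24335²=592192225, 184·1794²=592192224, difference 1.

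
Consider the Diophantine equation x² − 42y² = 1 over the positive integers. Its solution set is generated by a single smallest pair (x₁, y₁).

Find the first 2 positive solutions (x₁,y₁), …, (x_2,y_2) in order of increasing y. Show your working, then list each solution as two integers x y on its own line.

13 2
337 52

[6; 2,12] for √42; ℓ=2 ⇒ convergent index 1
step 0: (6, 1)  from 6·(1,0) + (0,1)
step 1: (13, 2)  from 2·(6,1) + (1,0)
(x₁, y₁) = (13, 2);  13² − 42·2² = 1 ✓
n=2: (13,2)∘(13,2) = (13·13+42·2·2, 13·2+2·13) = (337,52)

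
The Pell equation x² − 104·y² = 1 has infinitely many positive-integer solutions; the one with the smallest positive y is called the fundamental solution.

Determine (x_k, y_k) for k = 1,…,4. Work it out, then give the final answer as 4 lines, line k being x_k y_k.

51 5
5201 510
530451 52015
54100801 5305020

[10; 5,20] for √104; ℓ=2 ⇒ convergent index 1
k=0  a_k=10  p_k/q_k = 10/1
k=1  a_k=5  p_k/q_k = 51/5
(x₁, y₁) = (51, 5);  51² − 104·5² = 1 ✓
(x_2, y_2) = (51·51 + 104·5·5, 51·5 + 5·51) = (5201, 510)
(x_3, y_3) = (51·5201 + 104·5·510, 51·510 + 5·5201) = (530451, 52015)
(x_4, y_4) = (51·530451 + 104·5·52015, 51·52015 + 5·530451) = (54100801, 5305020)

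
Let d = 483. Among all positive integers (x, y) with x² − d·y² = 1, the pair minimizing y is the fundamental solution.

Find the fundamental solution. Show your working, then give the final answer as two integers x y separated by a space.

22 1

√483 = [21; 1,42, …], period ℓ=2 (even) → k=1
i=0: a=21 ⇒ p=21, q=1
i=1: a=1 ⇒ p=22, q=1
(x₁, y₁) = (22, 1);  22² − 483·1² = 1 ✓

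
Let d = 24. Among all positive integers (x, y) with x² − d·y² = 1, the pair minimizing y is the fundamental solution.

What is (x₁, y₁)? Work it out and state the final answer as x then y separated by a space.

5 1

√24 → a₀=4, period (1,8); ℓ=2 even so k=1
step 0: (4, 1)  from 4·(1,0) + (0,1)
step 1: (5, 1)  from 1·(4,1) + (1,0)
fundamental: x₁=5, y₁=1  (since 25 − 24·1 = 1)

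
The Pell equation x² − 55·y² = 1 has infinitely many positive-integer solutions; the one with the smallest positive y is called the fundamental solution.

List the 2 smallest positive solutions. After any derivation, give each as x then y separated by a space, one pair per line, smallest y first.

89 12
15841 2136

√55 → a₀=7, period (2,2,2,14); ℓ=4 even so k=3
k=0  a_k=7  p_k/q_k = 7/1
k=1  a_k=2  p_k/q_k = 15/2
k=2  a_k=2  p_k/q_k = 37/5
k=3  a_k=2  p_k/q_k = 89/12
→ (89, 12).  Check: 89²=7921, 55·12²=7920, difference 1.
(x_2, y_2) = (89·89 + 55·12·12, 89·12 + 12·89) = (15841, 2136)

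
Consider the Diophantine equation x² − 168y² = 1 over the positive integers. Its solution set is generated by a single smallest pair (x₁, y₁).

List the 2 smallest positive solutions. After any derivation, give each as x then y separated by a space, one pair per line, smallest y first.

√168 = [12; 1,24, …], period ℓ=2 (even) → k=1
step 0: (12, 1)  from 12·(1,0) + (0,1)
step 1: (13, 1)  from 1·(12,1) + (1,0)
→ (13, 1).  Check: 13²=169, 168·1²=168, difference 1.
n=2: (13,1)∘(13,1) = (13·13+168·1·1, 13·1+1·13) = (337,26)

13 1
337 26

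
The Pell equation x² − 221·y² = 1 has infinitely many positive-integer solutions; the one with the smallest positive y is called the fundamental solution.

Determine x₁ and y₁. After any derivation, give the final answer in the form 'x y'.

1665 112

d=221: √d = [14; 1,6,2,6,1,28] (ℓ=6, even), read p_5/q_5
i=0: a=14 ⇒ p=14, q=1
i=1: a=1 ⇒ p=15, q=1
i=2: a=6 ⇒ p=104, q=7
…
i=4: a=6 ⇒ p=1442, q=97
i=5: a=1 ⇒ p=1665, q=112
fundamental: x₁=1665, y₁=112  (since 2772225 − 221·12544 = 1)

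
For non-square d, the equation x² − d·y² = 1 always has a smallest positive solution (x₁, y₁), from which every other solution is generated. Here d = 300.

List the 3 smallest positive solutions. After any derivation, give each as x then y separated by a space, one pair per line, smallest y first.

√300 = [17; 3,8,3,34, …], period ℓ=4 (even) → k=3
step 0: (17, 1)  from 17·(1,0) + (0,1)
step 1: (52, 3)  from 3·(17,1) + (1,0)
step 2: (433, 25)  from 8·(52,3) + (17,1)
step 3: (1351, 78)  from 3·(433,25) + (52,3)
fundamental: x₁=1351, y₁=78  (since 1825201 − 300·6084 = 1)
k=2:  x_2 = 1351·1351+300·78·78 = 3650401,  y_2 = 1351·78+78·1351 = 210756
k=3:  x_3 = 1351·3650401+300·78·210756 = 9863382151,  y_3 = 1351·210756+78·3650401 = 569462634

1351 78
3650401 210756
9863382151 569462634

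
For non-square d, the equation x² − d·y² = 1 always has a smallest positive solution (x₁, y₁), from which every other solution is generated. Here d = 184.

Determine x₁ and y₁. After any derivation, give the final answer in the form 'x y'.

24335 1794

√184 → a₀=13, period (1,1,3,2,1,2,1,2,3,1,1,26); ℓ=12 even so k=11
a_0=13:  p_0=13·1+0=13,  q_0=13·0+1=1
a_1=1:  p_1=1·13+1=14,  q_1=1·1+0=1
a_2=1:  p_2=1·14+13=27,  q_2=1·1+1=2
a_3=3:  p_3=3·27+14=95,  q_3=3·2+1=7
a_4=2:  p_4=2·95+27=217,  q_4=2·7+2=16
a_5=1:  p_5=1·217+95=312,  q_5=1·16+7=23
a_6=2:  p_6=2·312+217=841,  q_6=2·23+16=62
a_7=1:  p_7=1·841+312=1153,  q_7=1·62+23=85
a_8=2:  p_8=2·1153+841=3147,  q_8=2·85+62=232
a_9=3:  p_9=3·3147+1153=10594,  q_9=3·232+85=781
a_10=1:  p_10=1·10594+3147=13741,  q_10=1·781+232=1013
a_11=1:  p_11=1·13741+10594=24335,  q_11=1·1013+781=1794
(x₁, y₁) = (24335, 1794);  24335² − 184·1794² = 1 ✓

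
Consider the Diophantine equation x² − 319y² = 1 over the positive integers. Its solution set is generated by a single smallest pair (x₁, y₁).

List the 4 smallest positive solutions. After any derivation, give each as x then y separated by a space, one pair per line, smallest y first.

12901780 722361
332911854336799 18639485405160
8590311008090840302660 480965080021169647239
221660605515932150288251132801 12410611300231033623224965680

√319 = [17; 1,6,5,1,4,…,6,1,34, …], period ℓ=14 (even) → k=13
step 0: (17, 1)  from 17·(1,0) + (0,1)
step 1: (18, 1)  from 1·(17,1) + (1,0)
step 2: (125, 7)  from 6·(18,1) + (17,1)
step 3: (643, 36)  from 5·(125,7) + (18,1)
…
step 5: (3715, 208)  from 4·(768,43) + (643,36)
step 6: (11913, 667)  from 3·(3715,208) + (768,43)
step 7: (15628, 875)  from 1·(11913,667) + (3715,208)
step 8: (58797, 3292)  from 3·(15628,875) + (11913,667)
step 9: (250816, 14043)  from 4·(58797,3292) + (15628,875)
step 10: (309613, 17335)  from 1·(250816,14043) + (58797,3292)
…
step 12: (11102899, 621643)  from 6·(1798881,100718) + (309613,17335)
step 13: (12901780, 722361)  from 1·(11102899,621643) + (1798881,100718)
(x₁, y₁) = (12901780, 722361);  12901780² − 319·722361² = 1 ✓
(x_2, y_2) = (12901780·12901780 + 319·722361·722361, 12901780·722361 + 722361·12901780) = (332911854336799, 18639485405160)
(x_3, y_3) = (12901780·332911854336799 + 319·722361·18639485405160, 12901780·18639485405160 + 722361·332911854336799) = (8590311008090840302660, 480965080021169647239)
(x_4, y_4) = (12901780·8590311008090840302660 + 319·722361·480965080021169647239, 12901780·480965080021169647239 + 722361·8590311008090840302660) = (221660605515932150288251132801, 12410611300231033623224965680)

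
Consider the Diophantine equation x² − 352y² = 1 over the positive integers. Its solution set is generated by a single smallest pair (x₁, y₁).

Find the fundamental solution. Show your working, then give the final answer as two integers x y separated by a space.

√352 = [18; 1,3,5,9,5,3,1,36, …], period ℓ=8 (even) → k=7
k=0  a_k=18  p_k/q_k = 18/1
…
k=2  a_k=3  p_k/q_k = 75/4
k=3  a_k=5  p_k/q_k = 394/21
…
k=5  a_k=5  p_k/q_k = 18499/986
k=6  a_k=3  p_k/q_k = 59118/3151
k=7  a_k=1  p_k/q_k = 77617/4137
→ (77617, 4137).  Check: 77617²=6024398689, 352·4137²=6024398688, difference 1.

77617 4137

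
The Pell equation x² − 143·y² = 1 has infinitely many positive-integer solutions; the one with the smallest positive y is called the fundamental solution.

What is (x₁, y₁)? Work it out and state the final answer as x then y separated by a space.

12 1

√143 = [11; 1,22, …], period ℓ=2 (even) → k=1
step 0: (11, 1)  from 11·(1,0) + (0,1)
step 1: (12, 1)  from 1·(11,1) + (1,0)
(x₁, y₁) = (12, 1);  12² − 143·1² = 1 ✓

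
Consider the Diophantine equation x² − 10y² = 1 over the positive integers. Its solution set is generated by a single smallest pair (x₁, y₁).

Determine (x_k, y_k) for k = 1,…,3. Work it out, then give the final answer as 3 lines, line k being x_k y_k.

19 6
721 228
27379 8658

√10 = [3; 6, …], period ℓ=1 (odd) → k=1
a_0=3:  p_0=3·1+0=3,  q_0=3·0+1=1
a_1=6:  p_1=6·3+1=19,  q_1=6·1+0=6
(x₁, y₁) = (19, 6);  19² − 10·6² = 1 ✓
(19+6√10)^2 = 721 + 228√10
(19+6√10)^3 = 27379 + 8658√10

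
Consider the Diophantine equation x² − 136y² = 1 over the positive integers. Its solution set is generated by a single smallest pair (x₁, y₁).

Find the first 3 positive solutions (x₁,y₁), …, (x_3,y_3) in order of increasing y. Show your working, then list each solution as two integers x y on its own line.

35 3
2449 210
171395 14697

d=136: √d = [11; 1,1,1,22] (ℓ=4, even), read p_3/q_3
step 0: (11, 1)  from 11·(1,0) + (0,1)
step 1: (12, 1)  from 1·(11,1) + (1,0)
step 2: (23, 2)  from 1·(12,1) + (11,1)
step 3: (35, 3)  from 1·(23,2) + (12,1)
→ (35, 3).  Check: 35²=1225, 136·3²=1224, difference 1.
(35+3√136)^2 = 2449 + 210√136
(35+3√136)^3 = 171395 + 14697√136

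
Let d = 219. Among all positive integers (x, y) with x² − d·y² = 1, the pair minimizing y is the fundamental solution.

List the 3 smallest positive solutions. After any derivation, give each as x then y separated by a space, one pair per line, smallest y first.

74 5
10951 740
1620674 109515

√219 → a₀=14, period (1,3,1,28); ℓ=4 even so k=3
k=0  a_k=14  p_k/q_k = 14/1
k=1  a_k=1  p_k/q_k = 15/1
k=2  a_k=3  p_k/q_k = 59/4
k=3  a_k=1  p_k/q_k = 74/5
→ (74, 5).  Check: 74²=5476, 219·5²=5475, difference 1.
n=2: (74,5)∘(74,5) = (74·74+219·5·5, 74·5+5·74) = (10951,740)
n=3: (10951,740)∘(74,5) = (74·10951+219·5·740, 74·740+5·10951) = (1620674,109515)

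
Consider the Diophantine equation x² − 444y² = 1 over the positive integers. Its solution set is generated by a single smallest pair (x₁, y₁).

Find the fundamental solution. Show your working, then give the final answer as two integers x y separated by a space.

295 14

√444 → a₀=21, period (14,42); ℓ=2 even so k=1
k=0  a_k=21  p_k/q_k = 21/1
k=1  a_k=14  p_k/q_k = 295/14
fundamental: x₁=295, y₁=14  (since 87025 − 444·196 = 1)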